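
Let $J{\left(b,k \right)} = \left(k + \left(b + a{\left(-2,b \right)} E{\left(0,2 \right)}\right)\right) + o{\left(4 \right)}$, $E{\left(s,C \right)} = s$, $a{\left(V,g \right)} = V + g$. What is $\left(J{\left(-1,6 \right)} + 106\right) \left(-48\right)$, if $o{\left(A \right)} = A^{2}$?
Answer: $-6096$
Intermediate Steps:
$J{\left(b,k \right)} = 16 + b + k$ ($J{\left(b,k \right)} = \left(k + \left(b + \left(-2 + b\right) 0\right)\right) + 4^{2} = \left(k + \left(b + 0\right)\right) + 16 = \left(k + b\right) + 16 = \left(b + k\right) + 16 = 16 + b + k$)
$\left(J{\left(-1,6 \right)} + 106\right) \left(-48\right) = \left(\left(16 - 1 + 6\right) + 106\right) \left(-48\right) = \left(21 + 106\right) \left(-48\right) = 127 \left(-48\right) = -6096$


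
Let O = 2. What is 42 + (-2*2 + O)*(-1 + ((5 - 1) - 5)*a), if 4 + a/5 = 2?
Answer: 24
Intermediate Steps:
a = -10 (a = -20 + 5*2 = -20 + 10 = -10)
42 + (-2*2 + O)*(-1 + ((5 - 1) - 5)*a) = 42 + (-2*2 + 2)*(-1 + ((5 - 1) - 5)*(-10)) = 42 + (-4 + 2)*(-1 + (4 - 5)*(-10)) = 42 - 2*(-1 - 1*(-10)) = 42 - 2*(-1 + 10) = 42 - 2*9 = 42 - 18 = 24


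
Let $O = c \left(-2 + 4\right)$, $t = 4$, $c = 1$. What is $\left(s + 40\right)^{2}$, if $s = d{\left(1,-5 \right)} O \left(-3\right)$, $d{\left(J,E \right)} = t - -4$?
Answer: $64$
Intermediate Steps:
$O = 2$ ($O = 1 \left(-2 + 4\right) = 1 \cdot 2 = 2$)
$d{\left(J,E \right)} = 8$ ($d{\left(J,E \right)} = 4 - -4 = 4 + 4 = 8$)
$s = -48$ ($s = 8 \cdot 2 \left(-3\right) = 16 \left(-3\right) = -48$)
$\left(s + 40\right)^{2} = \left(-48 + 40\right)^{2} = \left(-8\right)^{2} = 64$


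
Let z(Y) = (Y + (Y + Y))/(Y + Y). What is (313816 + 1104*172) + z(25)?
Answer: 1007411/2 ≈ 5.0371e+5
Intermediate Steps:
z(Y) = 3/2 (z(Y) = (Y + 2*Y)/((2*Y)) = (3*Y)*(1/(2*Y)) = 3/2)
(313816 + 1104*172) + z(25) = (313816 + 1104*172) + 3/2 = (313816 + 189888) + 3/2 = 503704 + 3/2 = 1007411/2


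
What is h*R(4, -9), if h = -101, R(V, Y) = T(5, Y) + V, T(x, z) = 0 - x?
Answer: 101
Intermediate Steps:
T(x, z) = -x
R(V, Y) = -5 + V (R(V, Y) = -1*5 + V = -5 + V)
h*R(4, -9) = -101*(-5 + 4) = -101*(-1) = 101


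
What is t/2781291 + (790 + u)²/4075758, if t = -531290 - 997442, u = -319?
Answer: -207916196375/419847001614 ≈ -0.49522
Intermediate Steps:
t = -1528732
t/2781291 + (790 + u)²/4075758 = -1528732/2781291 + (790 - 319)²/4075758 = -1528732*1/2781291 + 471²*(1/4075758) = -1528732/2781291 + 221841*(1/4075758) = -1528732/2781291 + 24649/452862 = -207916196375/419847001614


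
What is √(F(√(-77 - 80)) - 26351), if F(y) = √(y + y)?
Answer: √(-26351 + √2*157^(¼)*√I) ≈ 0.011 + 162.32*I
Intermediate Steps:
F(y) = √2*√y (F(y) = √(2*y) = √2*√y)
√(F(√(-77 - 80)) - 26351) = √(√2*√(√(-77 - 80)) - 26351) = √(√2*√(√(-157)) - 26351) = √(√2*√(I*√157) - 26351) = √(√2*(157^(¼)*√I) - 26351) = √(√2*157^(¼)*√I - 26351) = √(-26351 + √2*157^(¼)*√I)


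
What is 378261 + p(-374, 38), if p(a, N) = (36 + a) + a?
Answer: 377549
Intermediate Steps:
p(a, N) = 36 + 2*a
378261 + p(-374, 38) = 378261 + (36 + 2*(-374)) = 378261 + (36 - 748) = 378261 - 712 = 377549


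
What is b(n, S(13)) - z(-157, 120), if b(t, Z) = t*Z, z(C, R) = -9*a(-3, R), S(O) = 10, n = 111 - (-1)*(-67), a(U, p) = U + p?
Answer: 1493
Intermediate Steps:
n = 44 (n = 111 - 1*67 = 111 - 67 = 44)
z(C, R) = 27 - 9*R (z(C, R) = -9*(-3 + R) = 27 - 9*R)
b(t, Z) = Z*t
b(n, S(13)) - z(-157, 120) = 10*44 - (27 - 9*120) = 440 - (27 - 1080) = 440 - 1*(-1053) = 440 + 1053 = 1493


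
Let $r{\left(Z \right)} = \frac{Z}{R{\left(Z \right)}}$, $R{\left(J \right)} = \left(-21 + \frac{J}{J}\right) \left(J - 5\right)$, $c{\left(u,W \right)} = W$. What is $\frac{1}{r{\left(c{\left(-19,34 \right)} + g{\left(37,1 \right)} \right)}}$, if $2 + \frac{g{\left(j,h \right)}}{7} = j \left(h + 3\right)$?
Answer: $- \frac{5255}{264} \approx -19.905$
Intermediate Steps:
$g{\left(j,h \right)} = -14 + 7 j \left(3 + h\right)$ ($g{\left(j,h \right)} = -14 + 7 j \left(h + 3\right) = -14 + 7 j \left(3 + h\right)$)
$R{\left(J \right)} = 100 - 20 J$ ($R{\left(J \right)} = \left(-21 + 1\right) \left(-5 + J\right) = - 20 \left(-5 + J\right) = 100 - 20 J$)
$r{\left(Z \right)} = \frac{Z}{100 - 20 Z}$
$\frac{1}{r{\left(c{\left(-19,34 \right)} + g{\left(37,1 \right)} \right)}} = \frac{1}{\left(-1\right) \left(34 + \left(-14 + 21 \cdot 37 + 7 \cdot 1 \cdot 37\right)\right) \frac{1}{-100 + 20 \left(34 + \left(-14 + 21 \cdot 37 + 7 \cdot 1 \cdot 37\right)\right)}} = \frac{1}{\left(-1\right) \left(34 + \left(-14 + 777 + 259\right)\right) \frac{1}{-100 + 20 \left(34 + \left(-14 + 777 + 259\right)\right)}} = \frac{1}{\left(-1\right) \left(34 + 1022\right) \frac{1}{-100 + 20 \left(34 + 1022\right)}} = \frac{1}{\left(-1\right) 1056 \frac{1}{-100 + 20 \cdot 1056}} = \frac{1}{\left(-1\right) 1056 \frac{1}{-100 + 21120}} = \frac{1}{\left(-1\right) 1056 \cdot \frac{1}{21020}} = \frac{1}{- \frac{264}{5255}} = - \frac{5255}{264}$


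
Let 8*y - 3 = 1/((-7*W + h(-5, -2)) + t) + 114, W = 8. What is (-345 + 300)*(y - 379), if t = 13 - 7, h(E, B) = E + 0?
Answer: 721467/44 ≈ 16397.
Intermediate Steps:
h(E, B) = E
t = 6
y = 3217/220 (y = 3/8 + (1/((-7*8 - 5) + 6) + 114)/8 = 3/8 + (1/((-56 - 5) + 6) + 114)/8 = 3/8 + (1/(-61 + 6) + 114)/8 = 3/8 + (1/(-55) + 114)/8 = 3/8 + (-1/55 + 114)/8 = 3/8 + (⅛)*(6269/55) = 3/8 + 6269/440 = 3217/220 ≈ 14.623)
(-345 + 300)*(y - 379) = (-345 + 300)*(3217/220 - 379) = -45*(-80163/220) = 721467/44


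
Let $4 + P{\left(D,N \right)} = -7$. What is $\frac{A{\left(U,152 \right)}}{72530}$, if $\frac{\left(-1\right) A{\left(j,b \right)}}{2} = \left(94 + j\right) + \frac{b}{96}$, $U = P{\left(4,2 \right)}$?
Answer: $- \frac{203}{87036} \approx -0.0023324$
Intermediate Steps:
$P{\left(D,N \right)} = -11$ ($P{\left(D,N \right)} = -4 - 7 = -11$)
$U = -11$
$A{\left(j,b \right)} = -188 - 2 j - \frac{b}{48}$ ($A{\left(j,b \right)} = - 2 \left(\left(94 + j\right) + \frac{b}{96}\right) = - 2 \left(94 + j + \frac{b}{96}\right) = -188 - 2 j - \frac{b}{48}$)
$\frac{A{\left(U,152 \right)}}{72530} = \frac{-188 - -22 - \frac{19}{6}}{72530} = \left(-188 + 22 - \frac{19}{6}\right) \frac{1}{72530} = \left(- \frac{1015}{6}\right) \frac{1}{72530} = - \frac{203}{87036}$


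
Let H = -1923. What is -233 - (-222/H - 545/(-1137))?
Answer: -170247844/728817 ≈ -233.59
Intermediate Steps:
-233 - (-222/H - 545/(-1137)) = -233 - (-222/(-1923) - 545/(-1137)) = -233 - (-222*(-1/1923) - 545*(-1/1137)) = -233 - (74/641 + 545/1137) = -233 - 1*433483/728817 = -233 - 433483/728817 = -170247844/728817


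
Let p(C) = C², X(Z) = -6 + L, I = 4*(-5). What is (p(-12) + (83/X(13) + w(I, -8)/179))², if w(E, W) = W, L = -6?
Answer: 86647220881/4613904 ≈ 18780.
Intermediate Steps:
I = -20
X(Z) = -12 (X(Z) = -6 - 6 = -12)
(p(-12) + (83/X(13) + w(I, -8)/179))² = ((-12)² + (83/(-12) - 8/179))² = (144 + (83*(-1/12) - 8*1/179))² = (144 + (-83/12 - 8/179))² = (144 - 14953/2148)² = (294359/2148)² = 86647220881/4613904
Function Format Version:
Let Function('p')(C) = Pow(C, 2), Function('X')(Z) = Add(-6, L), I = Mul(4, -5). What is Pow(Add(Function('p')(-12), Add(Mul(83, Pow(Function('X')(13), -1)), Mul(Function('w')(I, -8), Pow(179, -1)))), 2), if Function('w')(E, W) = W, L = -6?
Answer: Rational(86647220881, 4613904) ≈ 18780.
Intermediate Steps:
I = -20
Function('X')(Z) = -12 (Function('X')(Z) = Add(-6, -6) = -12)
Pow(Add(Function('p')(-12), Add(Mul(83, Pow(Function('X')(13), -1)), Mul(Function('w')(I, -8), Pow(179, -1)))), 2) = Pow(Add(Pow(-12, 2), Add(Mul(83, Pow(-12, -1)), Mul(-8, Pow(179, -1)))), 2) = Pow(Add(144, Add(Mul(83, Rational(-1, 12)), Mul(-8, Rational(1, 179)))), 2) = Pow(Add(144, Add(Rational(-83, 12), Rational(-8, 179))), 2) = Pow(Add(144, Rational(-14953, 2148)), 2) = Pow(Rational(294359, 2148), 2) = Rational(86647220881, 4613904)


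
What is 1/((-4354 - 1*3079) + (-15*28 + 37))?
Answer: -1/7816 ≈ -0.00012794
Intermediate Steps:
1/((-4354 - 1*3079) + (-15*28 + 37)) = 1/((-4354 - 3079) + (-420 + 37)) = 1/(-7433 - 383) = 1/(-7816) = -1/7816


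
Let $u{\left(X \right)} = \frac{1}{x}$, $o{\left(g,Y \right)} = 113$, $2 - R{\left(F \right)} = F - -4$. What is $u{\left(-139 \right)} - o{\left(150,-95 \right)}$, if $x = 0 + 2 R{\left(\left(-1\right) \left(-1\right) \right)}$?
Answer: $- \frac{679}{6} \approx -113.17$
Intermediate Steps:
$R{\left(F \right)} = -2 - F$ ($R{\left(F \right)} = 2 - \left(F - -4\right) = 2 - \left(F + 4\right) = 2 - \left(4 + F\right) = -2 - F$)
$x = -6$ ($x = 0 + 2 \left(-2 - \left(-1\right) \left(-1\right)\right) = 0 + 2 \left(-2 - 1\right) = 0 + 2 \left(-3\right) = 0 - 6 = -6$)
$u{\left(X \right)} = - \frac{1}{6}$ ($u{\left(X \right)} = \frac{1}{-6} = - \frac{1}{6}$)
$u{\left(-139 \right)} - o{\left(150,-95 \right)} = - \frac{1}{6} - 113 = - \frac{679}{6}$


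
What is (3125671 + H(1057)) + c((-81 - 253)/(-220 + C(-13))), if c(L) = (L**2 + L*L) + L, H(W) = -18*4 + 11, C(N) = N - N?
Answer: 9454988787/3025 ≈ 3.1256e+6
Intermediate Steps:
C(N) = 0
H(W) = -61 (H(W) = -72 + 11 = -61)
c(L) = L + 2*L**2 (c(L) = (L**2 + L**2) + L = 2*L**2 + L = L + 2*L**2)
(3125671 + H(1057)) + c((-81 - 253)/(-220 + C(-13))) = (3125671 - 61) + ((-81 - 253)/(-220 + 0))*(1 + 2*((-81 - 253)/(-220 + 0))) = 3125610 + (-334/(-220))*(1 + 2*(-334/(-220))) = 3125610 + (-334*(-1/220))*(1 + 2*(-334*(-1/220))) = 3125610 + 167*(1 + 2*(167/110))/110 = 3125610 + 167*(1 + 167/55)/110 = 3125610 + (167/110)*(222/55) = 3125610 + 18537/3025 = 9454988787/3025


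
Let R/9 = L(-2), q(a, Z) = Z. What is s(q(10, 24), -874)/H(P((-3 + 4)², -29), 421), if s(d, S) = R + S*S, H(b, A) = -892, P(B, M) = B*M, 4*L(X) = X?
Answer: -1527743/1784 ≈ -856.36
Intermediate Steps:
L(X) = X/4
R = -9/2 (R = 9*((¼)*(-2)) = 9*(-½) = -9/2 ≈ -4.5000)
s(d, S) = -9/2 + S² (s(d, S) = -9/2 + S*S = -9/2 + S²)
s(q(10, 24), -874)/H(P((-3 + 4)², -29), 421) = (-9/2 + (-874)²)/(-892) = (-9/2 + 763876)*(-1/892) = (1527743/2)*(-1/892) = -1527743/1784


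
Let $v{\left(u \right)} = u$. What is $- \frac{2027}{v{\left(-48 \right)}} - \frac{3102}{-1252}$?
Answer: $\frac{671675}{15024} \approx 44.707$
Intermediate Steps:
$- \frac{2027}{v{\left(-48 \right)}} - \frac{3102}{-1252} = - \frac{2027}{-48} - \frac{3102}{-1252} = \left(-2027\right) \left(- \frac{1}{48}\right) - - \frac{1551}{626} = \frac{2027}{48} + \frac{1551}{626} = \frac{671675}{15024}$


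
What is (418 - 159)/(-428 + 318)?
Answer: -259/110 ≈ -2.3545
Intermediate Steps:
(418 - 159)/(-428 + 318) = 259/(-110) = 259*(-1/110) = -259/110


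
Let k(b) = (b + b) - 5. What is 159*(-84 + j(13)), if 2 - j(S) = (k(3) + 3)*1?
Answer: -13674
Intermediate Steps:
k(b) = -5 + 2*b (k(b) = 2*b - 5 = -5 + 2*b)
j(S) = -2 (j(S) = 2 - ((-5 + 2*3) + 3) = 2 - ((-5 + 6) + 3) = 2 - (1 + 3) = 2 - 4 = -2)
159*(-84 + j(13)) = 159*(-84 - 2) = 159*(-86) = -13674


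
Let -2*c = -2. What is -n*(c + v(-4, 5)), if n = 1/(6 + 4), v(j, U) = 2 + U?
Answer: -⅘ ≈ -0.80000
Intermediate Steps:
c = 1 (c = -½*(-2) = 1)
n = ⅒ (n = 1/10 = ⅒ ≈ 0.10000)
-n*(c + v(-4, 5)) = -(1 + (2 + 5))/10 = -(1 + 7)/10 = -8/10 = -1*⅘ = -⅘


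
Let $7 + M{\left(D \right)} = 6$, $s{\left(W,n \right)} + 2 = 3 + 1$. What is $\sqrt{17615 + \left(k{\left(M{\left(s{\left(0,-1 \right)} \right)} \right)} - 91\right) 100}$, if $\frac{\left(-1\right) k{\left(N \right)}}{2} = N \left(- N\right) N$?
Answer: $\sqrt{8315} \approx 91.187$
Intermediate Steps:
$s{\left(W,n \right)} = 2$ ($s{\left(W,n \right)} = -2 + \left(3 + 1\right) = -2 + 4 = 2$)
$M{\left(D \right)} = -1$ ($M{\left(D \right)} = -7 + 6 = -1$)
$k{\left(N \right)} = 2 N^{3}$ ($k{\left(N \right)} = - 2 N \left(- N\right) N = - 2 - N^{2} N = - 2 \left(- N^{3}\right) = 2 N^{3}$)
$\sqrt{17615 + \left(k{\left(M{\left(s{\left(0,-1 \right)} \right)} \right)} - 91\right) 100} = \sqrt{17615 + \left(2 \left(-1\right)^{3} - 91\right) 100} = \sqrt{17615 + \left(2 \left(-1\right) - 91\right) 100} = \sqrt{17615 + \left(-2 - 91\right) 100} = \sqrt{17615 - 9300} = \sqrt{8315}$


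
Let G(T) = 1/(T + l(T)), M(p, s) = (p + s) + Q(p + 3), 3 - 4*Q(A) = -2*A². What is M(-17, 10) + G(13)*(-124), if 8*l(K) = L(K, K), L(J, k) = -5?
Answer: 32365/396 ≈ 81.730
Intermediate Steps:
Q(A) = ¾ + A²/2 (Q(A) = ¾ - (-1)*A²/2 = ¾ + A²/2)
l(K) = -5/8 (l(K) = (⅛)*(-5) = -5/8)
M(p, s) = ¾ + p + s + (3 + p)²/2 (M(p, s) = (p + s) + (¾ + (p + 3)²/2) = (p + s) + (¾ + (3 + p)²/2) = ¾ + p + s + (3 + p)²/2)
G(T) = 1/(-5/8 + T) (G(T) = 1/(T - 5/8) = 1/(-5/8 + T))
M(-17, 10) + G(13)*(-124) = (21/4 + 10 + (½)*(-17)² + 4*(-17)) + (8/(-5 + 8*13))*(-124) = (21/4 + 10 + (½)*289 - 68) + (8/(-5 + 104))*(-124) = (21/4 + 10 + 289/2 - 68) + (8/99)*(-124) = 367/4 + (8*(1/99))*(-124) = 367/4 + (8/99)*(-124) = 367/4 - 992/99 = 32365/396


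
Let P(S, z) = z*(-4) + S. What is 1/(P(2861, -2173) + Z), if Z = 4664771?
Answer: 1/4676324 ≈ 2.1384e-7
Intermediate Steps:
P(S, z) = S - 4*z (P(S, z) = -4*z + S = S - 4*z)
1/(P(2861, -2173) + Z) = 1/((2861 - 4*(-2173)) + 4664771) = 1/((2861 + 8692) + 4664771) = 1/(11553 + 4664771) = 1/4676324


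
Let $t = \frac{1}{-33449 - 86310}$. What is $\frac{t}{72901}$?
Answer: $- \frac{1}{8730550859} \approx -1.1454 \cdot 10^{-10}$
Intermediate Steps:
$t = - \frac{1}{119759}$ ($t = \frac{1}{-119759} = - \frac{1}{119759} \approx -8.3501 \cdot 10^{-6}$)
$\frac{t}{72901} = - \frac{1}{119759 \cdot 72901} = \left(- \frac{1}{119759}\right) \frac{1}{72901} = - \frac{1}{8730550859}$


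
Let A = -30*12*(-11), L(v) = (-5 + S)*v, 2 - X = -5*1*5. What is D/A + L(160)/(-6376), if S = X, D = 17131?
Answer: 11911007/3156120 ≈ 3.7739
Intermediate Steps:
X = 27 (X = 2 - (-5*1)*5 = 2 - (-5)*5 = 2 - 1*(-25) = 2 + 25 = 27)
S = 27
L(v) = 22*v (L(v) = (-5 + 27)*v = 22*v)
A = 3960 (A = -360*(-11) = 3960)
D/A + L(160)/(-6376) = 17131/3960 + (22*160)/(-6376) = 17131*(1/3960) + 3520*(-1/6376) = 17131/3960 - 440/797 = 11911007/3156120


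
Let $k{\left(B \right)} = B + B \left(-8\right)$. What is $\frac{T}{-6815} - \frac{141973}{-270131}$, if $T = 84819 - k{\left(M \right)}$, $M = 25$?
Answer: $- \frac{21991968219}{1840942765} \approx -11.946$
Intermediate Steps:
$k{\left(B \right)} = - 7 B$ ($k{\left(B \right)} = B - 8 B = - 7 B$)
$T = 84994$ ($T = 84819 - \left(-7\right) 25 = 84819 - -175 = 84819 + 175 = 84994$)
$\frac{T}{-6815} - \frac{141973}{-270131} = \frac{84994}{-6815} - \frac{141973}{-270131} = 84994 \left(- \frac{1}{6815}\right) - - \frac{141973}{270131} = - \frac{84994}{6815} + \frac{141973}{270131} = - \frac{21991968219}{1840942765}$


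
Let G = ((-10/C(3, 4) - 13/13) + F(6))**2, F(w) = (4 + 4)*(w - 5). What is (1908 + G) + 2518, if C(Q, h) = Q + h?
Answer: 218395/49 ≈ 4457.0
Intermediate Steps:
F(w) = -40 + 8*w (F(w) = 8*(-5 + w) = -40 + 8*w)
G = 1521/49 (G = ((-10/(3 + 4) - 13/13) + (-40 + 8*6))**2 = ((-10/7 - 13*1/13) + (-40 + 48))**2 = ((-10*1/7 - 1) + 8)**2 = ((-10/7 - 1) + 8)**2 = (-17/7 + 8)**2 = (39/7)**2 = 1521/49 ≈ 31.041)
(1908 + G) + 2518 = (1908 + 1521/49) + 2518 = 95013/49 + 2518 = 218395/49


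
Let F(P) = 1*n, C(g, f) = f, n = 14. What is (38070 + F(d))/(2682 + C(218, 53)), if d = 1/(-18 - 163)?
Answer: 38084/2735 ≈ 13.925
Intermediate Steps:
d = -1/181 (d = 1/(-181) = -1/181 ≈ -0.0055249)
F(P) = 14 (F(P) = 1*14 = 14)
(38070 + F(d))/(2682 + C(218, 53)) = (38070 + 14)/(2682 + 53) = 38084/2735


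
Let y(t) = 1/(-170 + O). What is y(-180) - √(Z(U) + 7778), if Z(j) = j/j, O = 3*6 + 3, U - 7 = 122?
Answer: -1/149 - √7779 ≈ -88.205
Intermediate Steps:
U = 129 (U = 7 + 122 = 129)
O = 21 (O = 18 + 3 = 21)
Z(j) = 1
y(t) = -1/149 (y(t) = 1/(-170 + 21) = 1/(-149) = -1/149)
y(-180) - √(Z(U) + 7778) = -1/149 - √(1 + 7778) = -1/149 - √7779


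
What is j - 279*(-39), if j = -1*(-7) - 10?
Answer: 10878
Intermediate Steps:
j = -3 (j = 7 - 10 = -3)
j - 279*(-39) = -3 - 279*(-39) = -3 + 10881 = 10878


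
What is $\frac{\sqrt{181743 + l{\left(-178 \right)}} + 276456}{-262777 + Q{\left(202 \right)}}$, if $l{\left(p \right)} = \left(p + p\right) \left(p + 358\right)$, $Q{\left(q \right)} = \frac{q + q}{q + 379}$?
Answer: $- \frac{53540312}{50891011} - \frac{581 \sqrt{117663}}{152673033} \approx -1.0534$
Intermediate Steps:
$Q{\left(q \right)} = \frac{2 q}{379 + q}$
$l{\left(p \right)} = 2 p \left(358 + p\right)$
$\frac{\sqrt{181743 + l{\left(-178 \right)}} + 276456}{-262777 + Q{\left(202 \right)}} = \frac{\sqrt{181743 + 2 \left(-178\right) \left(358 - 178\right)} + 276456}{-262777 + 2 \cdot 202 \frac{1}{379 + 202}} = \frac{\sqrt{181743 + 2 \left(-178\right) 180} + 276456}{-262777 + 2 \cdot 202 \cdot \frac{1}{581}} = \frac{\sqrt{181743 - 64080} + 276456}{-262777 + 2 \cdot 202 \cdot \frac{1}{581}} = \frac{\sqrt{117663} + 276456}{-262777 + \frac{404}{581}} = \frac{276456 + \sqrt{117663}}{- \frac{152673033}{581}} = \left(276456 + \sqrt{117663}\right) \left(- \frac{581}{152673033}\right) = - \frac{53540312}{50891011} - \frac{581 \sqrt{117663}}{152673033}$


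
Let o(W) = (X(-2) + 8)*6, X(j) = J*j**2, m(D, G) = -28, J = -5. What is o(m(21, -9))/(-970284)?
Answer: 6/80857 ≈ 7.4205e-5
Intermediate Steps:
X(j) = -5*j**2
o(W) = -72 (o(W) = (-5*(-2)**2 + 8)*6 = (-5*4 + 8)*6 = (-20 + 8)*6 = -12*6 = -72)
o(m(21, -9))/(-970284) = -72/(-970284) = -72*(-1/970284) = 6/80857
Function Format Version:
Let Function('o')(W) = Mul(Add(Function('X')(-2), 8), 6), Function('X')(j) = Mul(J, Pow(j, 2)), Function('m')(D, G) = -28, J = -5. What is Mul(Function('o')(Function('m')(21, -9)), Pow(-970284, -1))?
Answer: Rational(6, 80857) ≈ 7.4205e-5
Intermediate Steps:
Function('X')(j) = Mul(-5, Pow(j, 2))
Function('o')(W) = -72 (Function('o')(W) = Mul(Add(Mul(-5, Pow(-2, 2)), 8), 6) = Mul(Add(Mul(-5, 4), 8), 6) = Mul(Add(-20, 8), 6) = Mul(-12, 6) = -72)
Mul(Function('o')(Function('m')(21, -9)), Pow(-970284, -1)) = Mul(-72, Pow(-970284, -1)) = Mul(-72, Rational(-1, 970284)) = Rational(6, 80857)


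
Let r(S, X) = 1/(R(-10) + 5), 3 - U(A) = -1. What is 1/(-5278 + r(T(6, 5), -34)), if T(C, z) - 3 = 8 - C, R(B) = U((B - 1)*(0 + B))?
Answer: -9/47501 ≈ -0.00018947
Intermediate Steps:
U(A) = 4 (U(A) = 3 - 1*(-1) = 3 + 1 = 4)
R(B) = 4
T(C, z) = 11 - C (T(C, z) = 3 + (8 - C) = 11 - C)
r(S, X) = 1/9 (r(S, X) = 1/(4 + 5) = 1/9)
1/(-5278 + r(T(6, 5), -34)) = 1/(-5278 + 1/9) = 1/(-47501/9) = -9/47501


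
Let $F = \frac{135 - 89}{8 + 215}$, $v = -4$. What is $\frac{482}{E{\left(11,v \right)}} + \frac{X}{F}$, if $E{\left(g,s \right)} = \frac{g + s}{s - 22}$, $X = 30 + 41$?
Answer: $- \frac{465641}{322} \approx -1446.1$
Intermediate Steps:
$X = 71$
$E{\left(g,s \right)} = \frac{g + s}{-22 + s}$
$F = \frac{46}{223} \approx 0.20628$
$\frac{482}{E{\left(11,v \right)}} + \frac{X}{F} = \frac{482}{\frac{1}{-22 - 4} \left(11 - 4\right)} + \frac{71}{\frac{46}{223}} = \frac{482}{\frac{1}{-26} \cdot 7} + 71 \cdot \frac{223}{46} = \frac{482}{\left(- \frac{1}{26}\right) 7} + \frac{15833}{46} = \frac{482}{- \frac{7}{26}} + \frac{15833}{46} = 482 \left(- \frac{26}{7}\right) + \frac{15833}{46} = - \frac{12532}{7} + \frac{15833}{46} = - \frac{465641}{322}$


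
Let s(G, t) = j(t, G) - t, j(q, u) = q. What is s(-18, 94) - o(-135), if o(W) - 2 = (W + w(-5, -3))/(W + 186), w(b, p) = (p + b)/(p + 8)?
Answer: 173/255 ≈ 0.67843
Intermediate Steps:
w(b, p) = (b + p)/(8 + p)
s(G, t) = 0 (s(G, t) = t - t = 0)
o(W) = 2 + (-8/5 + W)/(186 + W) (o(W) = 2 + (W + (-5 - 3)/(8 - 3))/(W + 186) = 2 + (W - 8/5)/(186 + W) = 2 + (-8/5 + W)/(186 + W))
s(-18, 94) - o(-135) = 0 - (1852 + 15*(-135))/(5*(186 - 135)) = 0 - (1852 - 2025)/(5*51) = 0 - (-173)/(5*51) = 0 - 1*(-173/255) = 0 + 173/255 = 173/255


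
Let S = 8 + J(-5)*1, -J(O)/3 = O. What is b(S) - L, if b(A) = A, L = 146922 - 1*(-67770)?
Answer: -214669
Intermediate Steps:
J(O) = -3*O
S = 23 (S = 8 - 3*(-5)*1 = 8 + 15*1 = 8 + 15 = 23)
L = 214692 (L = 146922 + 67770 = 214692)
b(S) - L = 23 - 1*214692 = 23 - 214692 = -214669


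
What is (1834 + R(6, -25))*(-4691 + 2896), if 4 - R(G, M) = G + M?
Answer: -3333315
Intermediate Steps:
R(G, M) = 4 - G - M (R(G, M) = 4 - (G + M) = 4 + (-G - M) = 4 - G - M)
(1834 + R(6, -25))*(-4691 + 2896) = (1834 + (4 - 1*6 - 1*(-25)))*(-4691 + 2896) = (1834 + (4 - 6 + 25))*(-1795) = (1834 + 23)*(-1795) = 1857*(-1795) = -3333315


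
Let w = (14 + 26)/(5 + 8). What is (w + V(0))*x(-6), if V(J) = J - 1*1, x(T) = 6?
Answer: 162/13 ≈ 12.462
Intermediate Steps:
V(J) = -1 + J (V(J) = J - 1 = -1 + J)
w = 40/13 ≈ 3.0769
(w + V(0))*x(-6) = (40/13 + (-1 + 0))*6 = (40/13 - 1)*6 = (27/13)*6 = 162/13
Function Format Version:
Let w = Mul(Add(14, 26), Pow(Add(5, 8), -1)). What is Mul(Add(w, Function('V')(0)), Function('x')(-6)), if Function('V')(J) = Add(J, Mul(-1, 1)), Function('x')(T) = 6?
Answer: Rational(162, 13) ≈ 12.462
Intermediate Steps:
Function('V')(J) = Add(-1, J) (Function('V')(J) = Add(J, -1) = Add(-1, J))
w = Rational(40, 13) (w = Mul(40, Pow(13, -1)) = Mul(40, Rational(1, 13)) = Rational(40, 13) ≈ 3.0769)
Mul(Add(w, Function('V')(0)), Function('x')(-6)) = Mul(Add(Rational(40, 13), Add(-1, 0)), 6) = Mul(Add(Rational(40, 13), -1), 6) = Mul(Rational(27, 13), 6) = Rational(162, 13)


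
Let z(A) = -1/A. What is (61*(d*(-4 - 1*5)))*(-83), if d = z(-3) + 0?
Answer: 15189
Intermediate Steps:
d = ⅓ (d = -1/(-3) + 0 = -1*(-⅓) + 0 = ⅓ + 0 = ⅓ ≈ 0.33333)
(61*(d*(-4 - 1*5)))*(-83) = (61*((-4 - 1*5)/3))*(-83) = (61*((-4 - 5)/3))*(-83) = (61*((⅓)*(-9)))*(-83) = (61*(-3))*(-83) = -183*(-83) = 15189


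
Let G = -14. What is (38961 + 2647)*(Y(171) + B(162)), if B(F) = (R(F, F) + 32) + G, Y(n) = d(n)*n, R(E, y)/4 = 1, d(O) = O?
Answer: 1217574904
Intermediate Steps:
R(E, y) = 4 (R(E, y) = 4*1 = 4)
Y(n) = n² (Y(n) = n*n = n²)
B(F) = 22 (B(F) = (4 + 32) - 14 = 36 - 14 = 22)
(38961 + 2647)*(Y(171) + B(162)) = (38961 + 2647)*(171² + 22) = 41608*(29241 + 22) = 41608*29263 = 1217574904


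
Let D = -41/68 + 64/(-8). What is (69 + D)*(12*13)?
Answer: 160173/17 ≈ 9421.9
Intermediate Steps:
D = -585/68 (D = -41*1/68 + 64*(-1/8) = -41/68 - 8 = -585/68 ≈ -8.6029)
(69 + D)*(12*13) = (69 - 585/68)*(12*13) = (4107/68)*156 = 160173/17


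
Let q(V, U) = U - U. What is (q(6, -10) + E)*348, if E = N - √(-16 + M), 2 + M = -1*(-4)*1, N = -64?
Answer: -22272 - 348*I*√14 ≈ -22272.0 - 1302.1*I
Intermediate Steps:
q(V, U) = 0
M = 2 (M = -2 - 1*(-4)*1 = -2 + 4*1 = -2 + 4 = 2)
E = -64 - I*√14 (E = -64 - √(-16 + 2) = -64 - √(-14) = -64 - I*√14 ≈ -64.0 - 3.7417*I)
(q(6, -10) + E)*348 = (0 + (-64 - I*√14))*348 = (-64 - I*√14)*348 = -22272 - 348*I*√14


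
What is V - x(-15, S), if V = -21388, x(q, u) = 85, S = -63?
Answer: -21473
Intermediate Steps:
V - x(-15, S) = -21388 - 1*85 = -21388 - 85 = -21473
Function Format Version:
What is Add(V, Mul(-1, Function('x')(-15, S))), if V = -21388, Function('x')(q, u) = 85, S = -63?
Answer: -21473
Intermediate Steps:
Add(V, Mul(-1, Function('x')(-15, S))) = Add(-21388, Mul(-1, 85)) = Add(-21388, -85) = -21473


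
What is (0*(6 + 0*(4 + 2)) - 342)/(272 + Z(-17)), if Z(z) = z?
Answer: -114/85 ≈ -1.3412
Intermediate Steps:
(0*(6 + 0*(4 + 2)) - 342)/(272 + Z(-17)) = (0*(6 + 0*(4 + 2)) - 342)/(272 - 17) = (0*(6 + 0*6) - 342)/255 = (0*(6 + 0) - 342)*(1/255) = (0*6 - 342)*(1/255) = (0 - 342)*(1/255) = -342*1/255 = -114/85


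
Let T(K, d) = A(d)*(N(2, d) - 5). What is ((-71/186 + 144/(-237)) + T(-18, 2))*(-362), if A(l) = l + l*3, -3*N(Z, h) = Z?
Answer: 123200365/7347 ≈ 16769.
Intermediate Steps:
N(Z, h) = -Z/3
A(l) = 4*l (A(l) = l + 3*l = 4*l)
T(K, d) = -68*d/3 (T(K, d) = (4*d)*(-⅓*2 - 5) = (4*d)*(-⅔ - 5) = (4*d)*(-17/3) = -68*d/3)
((-71/186 + 144/(-237)) + T(-18, 2))*(-362) = ((-71/186 + 144/(-237)) - 68/3*2)*(-362) = ((-71*1/186 + 144*(-1/237)) - 136/3)*(-362) = ((-71/186 - 48/79) - 136/3)*(-362) = (-14537/14694 - 136/3)*(-362) = -680665/14694*(-362) = 123200365/7347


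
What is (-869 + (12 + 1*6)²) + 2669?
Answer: 2124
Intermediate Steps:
(-869 + (12 + 1*6)²) + 2669 = (-869 + (12 + 6)²) + 2669 = (-869 + 18²) + 2669 = (-869 + 324) + 2669 = -545 + 2669 = 2124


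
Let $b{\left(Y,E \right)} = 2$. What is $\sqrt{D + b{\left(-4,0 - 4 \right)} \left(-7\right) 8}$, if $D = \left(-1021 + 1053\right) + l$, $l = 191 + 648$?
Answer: $\sqrt{759} \approx 27.55$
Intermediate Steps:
$l = 839$
$D = 871$ ($D = \left(-1021 + 1053\right) + 839 = 32 + 839 = 871$)
$\sqrt{D + b{\left(-4,0 - 4 \right)} \left(-7\right) 8} = \sqrt{871 + 2 \left(-7\right) 8} = \sqrt{871 - 112} = \sqrt{759}$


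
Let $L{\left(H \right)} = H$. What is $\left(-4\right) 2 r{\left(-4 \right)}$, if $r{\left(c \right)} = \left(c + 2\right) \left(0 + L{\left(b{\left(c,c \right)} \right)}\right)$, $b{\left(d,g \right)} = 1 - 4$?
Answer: $-48$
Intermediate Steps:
$b{\left(d,g \right)} = -3$
$r{\left(c \right)} = -6 - 3 c$ ($r{\left(c \right)} = \left(c + 2\right) \left(0 - 3\right) = \left(2 + c\right) \left(-3\right) = -6 - 3 c$)
$\left(-4\right) 2 r{\left(-4 \right)} = \left(-4\right) 2 \left(-6 - -12\right) = - 8 \left(-6 + 12\right) = \left(-8\right) 6 = -48$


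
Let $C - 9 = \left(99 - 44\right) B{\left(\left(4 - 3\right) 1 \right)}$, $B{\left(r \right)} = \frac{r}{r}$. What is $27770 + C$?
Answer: $27834$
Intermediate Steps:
$B{\left(r \right)} = 1$
$C = 64$ ($C = 9 + \left(99 - 44\right) 1 = 9 + 55 \cdot 1 = 9 + 55 = 64$)
$27770 + C = 27770 + 64 = 27834$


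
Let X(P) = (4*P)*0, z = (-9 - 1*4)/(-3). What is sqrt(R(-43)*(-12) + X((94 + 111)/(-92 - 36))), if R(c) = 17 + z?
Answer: 16*I ≈ 16.0*I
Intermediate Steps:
z = 13/3 (z = (-9 - 4)*(-1/3) = -13*(-1/3) = 13/3 ≈ 4.3333)
X(P) = 0
R(c) = 64/3 (R(c) = 17 + 13/3 = 64/3)
sqrt(R(-43)*(-12) + X((94 + 111)/(-92 - 36))) = sqrt((64/3)*(-12) + 0) = sqrt(-256 + 0) = sqrt(-256) = 16*I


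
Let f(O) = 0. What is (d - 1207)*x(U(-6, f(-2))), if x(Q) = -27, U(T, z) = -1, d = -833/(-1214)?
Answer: 39540555/1214 ≈ 32570.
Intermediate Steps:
d = 833/1214 (d = -833*(-1/1214) = 833/1214 ≈ 0.68616)
(d - 1207)*x(U(-6, f(-2))) = (833/1214 - 1207)*(-27) = -1464465/1214*(-27) = 39540555/1214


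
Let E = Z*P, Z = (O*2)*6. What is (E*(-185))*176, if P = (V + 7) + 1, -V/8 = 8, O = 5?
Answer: 109401600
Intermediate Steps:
V = -64 (V = -8*8 = -64)
Z = 60 (Z = (5*2)*6 = 10*6 = 60)
P = -56 (P = (-64 + 7) + 1 = -57 + 1 = -56)
E = -3360 (E = 60*(-56) = -3360)
(E*(-185))*176 = -3360*(-185)*176 = 621600*176 = 109401600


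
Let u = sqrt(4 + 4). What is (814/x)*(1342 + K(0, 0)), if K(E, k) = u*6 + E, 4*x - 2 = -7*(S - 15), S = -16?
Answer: 4369552/219 + 13024*sqrt(2)/73 ≈ 20205.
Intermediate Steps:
x = 219/4 (x = 1/2 + (-7*(-16 - 15))/4 = 1/2 + (-7*(-31))/4 = 1/2 + (1/4)*217 = 1/2 + 217/4 = 219/4 ≈ 54.750)
u = 2*sqrt(2) (u = sqrt(8) = 2*sqrt(2) ≈ 2.8284)
K(E, k) = E + 12*sqrt(2) (K(E, k) = (2*sqrt(2))*6 + E = 12*sqrt(2) + E = E + 12*sqrt(2))
(814/x)*(1342 + K(0, 0)) = (814/(219/4))*(1342 + (0 + 12*sqrt(2))) = (814*(4/219))*(1342 + 12*sqrt(2)) = 3256*(1342 + 12*sqrt(2))/219 = 4369552/219 + 13024*sqrt(2)/73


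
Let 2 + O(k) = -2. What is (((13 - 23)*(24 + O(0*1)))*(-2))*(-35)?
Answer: -14000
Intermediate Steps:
O(k) = -4 (O(k) = -2 - 2 = -4)
(((13 - 23)*(24 + O(0*1)))*(-2))*(-35) = (((13 - 23)*(24 - 4))*(-2))*(-35) = (-10*20*(-2))*(-35) = -200*(-2)*(-35) = 400*(-35) = -14000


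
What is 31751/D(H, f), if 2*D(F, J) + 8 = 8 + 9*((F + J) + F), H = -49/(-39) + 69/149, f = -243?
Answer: -123003374/4176267 ≈ -29.453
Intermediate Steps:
H = 9992/5811 (H = -49*(-1/39) + 69*(1/149) = 49/39 + 69/149 = 9992/5811 ≈ 1.7195)
D(F, J) = 9*F + 9*J/2 (D(F, J) = -4 + (8 + 9*((F + J) + F))/2 = -4 + (8 + 9*(J + 2*F))/2 = -4 + (8 + (9*J + 18*F))/2 = -4 + (8 + 9*J + 18*F)/2 = -4 + (4 + 9*F + 9*J/2) = 9*F + 9*J/2)
31751/D(H, f) = 31751/(9*(9992/5811) + (9/2)*(-243)) = 31751/(29976/1937 - 2187/2) = 31751/(-4176267/3874) = 31751*(-3874/4176267) = -123003374/4176267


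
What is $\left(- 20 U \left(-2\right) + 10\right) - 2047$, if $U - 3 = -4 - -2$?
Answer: $-1997$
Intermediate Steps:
$U = 1$ ($U = 3 - 2 = 1$)
$\left(- 20 U \left(-2\right) + 10\right) - 2047 = \left(- 20 \cdot 1 \left(-2\right) + 10\right) - 2047 = \left(\left(-20\right) \left(-2\right) + 10\right) - 2047 = \left(40 + 10\right) - 2047 = 50 - 2047 = -1997$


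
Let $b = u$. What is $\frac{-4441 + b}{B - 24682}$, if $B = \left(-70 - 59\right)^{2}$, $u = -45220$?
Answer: $\frac{49661}{8041} \approx 6.176$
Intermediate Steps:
$B = 16641$ ($B = \left(-70 - 59\right)^{2} = \left(-129\right)^{2} = 16641$)
$b = -45220$
$\frac{-4441 + b}{B - 24682} = \frac{-4441 - 45220}{16641 - 24682} = - \frac{49661}{-8041} = \left(-49661\right) \left(- \frac{1}{8041}\right) = \frac{49661}{8041}$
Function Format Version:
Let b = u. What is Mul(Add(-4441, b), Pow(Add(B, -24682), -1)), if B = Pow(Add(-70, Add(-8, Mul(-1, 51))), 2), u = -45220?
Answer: Rational(49661, 8041) ≈ 6.1760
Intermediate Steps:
B = 16641 (B = Pow(Add(-70, Add(-8, -51)), 2) = Pow(Add(-70, -59), 2) = Pow(-129, 2) = 16641)
b = -45220
Mul(Add(-4441, b), Pow(Add(B, -24682), -1)) = Mul(Add(-4441, -45220), Pow(Add(16641, -24682), -1)) = Mul(-49661, Pow(-8041, -1)) = Mul(-49661, Rational(-1, 8041)) = Rational(49661, 8041)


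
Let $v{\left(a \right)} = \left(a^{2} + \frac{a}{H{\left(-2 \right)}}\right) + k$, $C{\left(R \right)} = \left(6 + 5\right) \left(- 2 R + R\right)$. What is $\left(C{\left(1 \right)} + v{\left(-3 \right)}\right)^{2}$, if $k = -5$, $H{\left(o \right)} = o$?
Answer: $\frac{121}{4} \approx 30.25$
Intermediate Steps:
$C{\left(R \right)} = - 11 R$ ($C{\left(R \right)} = 11 \left(- R\right) = - 11 R$)
$v{\left(a \right)} = -5 + a^{2} - \frac{a}{2}$ ($v{\left(a \right)} = \left(a^{2} + \frac{a}{-2}\right) - 5 = \left(a^{2} - \frac{a}{2}\right) - 5 = -5 + a^{2} - \frac{a}{2}$)
$\left(C{\left(1 \right)} + v{\left(-3 \right)}\right)^{2} = \left(\left(-11\right) 1 - \left(\frac{7}{2} - 9\right)\right)^{2} = \left(-11 + \left(-5 + 9 + \frac{3}{2}\right)\right)^{2} = \left(-11 + \frac{11}{2}\right)^{2} = \left(- \frac{11}{2}\right)^{2} = \frac{121}{4}$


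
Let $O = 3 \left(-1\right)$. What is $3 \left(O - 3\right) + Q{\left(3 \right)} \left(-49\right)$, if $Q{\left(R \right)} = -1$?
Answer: $31$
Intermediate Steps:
$O = -3$
$3 \left(O - 3\right) + Q{\left(3 \right)} \left(-49\right) = 3 \left(-3 - 3\right) - -49 = 3 \left(-6\right) + 49 = -18 + 49 = 31$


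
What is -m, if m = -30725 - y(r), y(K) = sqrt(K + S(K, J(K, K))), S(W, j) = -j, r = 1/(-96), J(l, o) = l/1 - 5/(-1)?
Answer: 30725 + I*sqrt(5) ≈ 30725.0 + 2.2361*I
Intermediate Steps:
J(l, o) = 5 + l (J(l, o) = l*1 - 5*(-1) = l + 5 = 5 + l)
r = -1/96 ≈ -0.010417
y(K) = I*sqrt(5) (y(K) = sqrt(K - (5 + K)) = sqrt(K + (-5 - K)) = sqrt(-5) = I*sqrt(5))
m = -30725 - I*sqrt(5) ≈ -30725.0 - 2.2361*I
-m = -(-30725 - I*sqrt(5)) = 30725 + I*sqrt(5)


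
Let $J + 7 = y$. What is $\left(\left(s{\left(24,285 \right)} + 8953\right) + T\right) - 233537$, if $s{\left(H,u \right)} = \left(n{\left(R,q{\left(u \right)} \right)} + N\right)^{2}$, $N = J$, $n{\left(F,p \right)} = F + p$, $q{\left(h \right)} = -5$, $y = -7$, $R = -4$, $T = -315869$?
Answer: $-539924$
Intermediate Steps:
$J = -14$ ($J = -7 - 7 = -14$)
$N = -14$
$s{\left(H,u \right)} = 529$ ($s{\left(H,u \right)} = \left(\left(-4 - 5\right) - 14\right)^{2} = \left(-9 - 14\right)^{2} = \left(-23\right)^{2} = 529$)
$\left(\left(s{\left(24,285 \right)} + 8953\right) + T\right) - 233537 = \left(\left(529 + 8953\right) - 315869\right) - 233537 = \left(9482 - 315869\right) - 233537 = -306387 - 233537 = -539924$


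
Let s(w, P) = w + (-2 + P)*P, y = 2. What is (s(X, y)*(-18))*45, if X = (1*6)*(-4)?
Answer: 19440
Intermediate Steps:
X = -24 (X = 6*(-4) = -24)
s(w, P) = w + P*(-2 + P)
(s(X, y)*(-18))*45 = ((-24 + 2**2 - 2*2)*(-18))*45 = ((-24 + 4 - 4)*(-18))*45 = -24*(-18)*45 = 432*45 = 19440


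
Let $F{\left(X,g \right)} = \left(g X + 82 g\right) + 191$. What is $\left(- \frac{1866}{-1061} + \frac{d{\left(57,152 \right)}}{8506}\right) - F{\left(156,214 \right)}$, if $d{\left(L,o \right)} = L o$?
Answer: $- \frac{230676579909}{4512433} \approx -51120.0$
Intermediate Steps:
$F{\left(X,g \right)} = 191 + 82 g + X g$ ($F{\left(X,g \right)} = \left(X g + 82 g\right) + 191 = \left(82 g + X g\right) + 191 = 191 + 82 g + X g$)
$\left(- \frac{1866}{-1061} + \frac{d{\left(57,152 \right)}}{8506}\right) - F{\left(156,214 \right)} = \left(- \frac{1866}{-1061} + \frac{57 \cdot 152}{8506}\right) - \left(191 + 82 \cdot 214 + 156 \cdot 214\right) = \left(\left(-1866\right) \left(- \frac{1}{1061}\right) + 8664 \cdot \frac{1}{8506}\right) - \left(191 + 17548 + 33384\right) = \left(\frac{1866}{1061} + \frac{4332}{4253}\right) - 51123 = \frac{12532350}{4512433} - 51123 = - \frac{230676579909}{4512433}$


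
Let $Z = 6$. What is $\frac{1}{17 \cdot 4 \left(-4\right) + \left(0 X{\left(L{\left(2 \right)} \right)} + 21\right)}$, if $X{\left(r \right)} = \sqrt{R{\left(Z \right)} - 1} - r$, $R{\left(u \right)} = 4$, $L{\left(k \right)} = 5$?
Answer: $- \frac{1}{251} \approx -0.0039841$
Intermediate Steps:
$X{\left(r \right)} = \sqrt{3} - r$ ($X{\left(r \right)} = \sqrt{4 - 1} - r = \sqrt{3} - r$)
$\frac{1}{17 \cdot 4 \left(-4\right) + \left(0 X{\left(L{\left(2 \right)} \right)} + 21\right)} = \frac{1}{17 \cdot 4 \left(-4\right) + \left(0 \left(\sqrt{3} - 5\right) + 21\right)} = \frac{1}{68 \left(-4\right) + \left(0 \left(\sqrt{3} - 5\right) + 21\right)} = \frac{1}{-272 + \left(0 \left(-5 + \sqrt{3}\right) + 21\right)} = \frac{1}{-272 + \left(0 + 21\right)} = \frac{1}{-272 + 21} = \frac{1}{-251} = - \frac{1}{251}$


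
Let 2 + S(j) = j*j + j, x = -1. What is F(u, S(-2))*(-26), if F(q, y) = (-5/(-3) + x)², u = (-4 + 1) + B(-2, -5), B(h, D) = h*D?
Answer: -104/9 ≈ -11.556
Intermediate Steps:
S(j) = -2 + j + j² (S(j) = -2 + (j*j + j) = -2 + (j² + j) = -2 + (j + j²) = -2 + j + j²)
B(h, D) = D*h
u = 7 (u = (-4 + 1) - 5*(-2) = -3 + 10 = 7)
F(q, y) = 4/9 (F(q, y) = (-5/(-3) - 1)² = (-5*(-⅓) - 1)² = (5/3 - 1)² = (⅔)² = 4/9)
F(u, S(-2))*(-26) = (4/9)*(-26) = -104/9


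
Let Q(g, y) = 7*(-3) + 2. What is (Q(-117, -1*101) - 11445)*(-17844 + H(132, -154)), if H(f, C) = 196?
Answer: 202316672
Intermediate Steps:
Q(g, y) = -19 (Q(g, y) = -21 + 2 = -19)
(Q(-117, -1*101) - 11445)*(-17844 + H(132, -154)) = (-19 - 11445)*(-17844 + 196) = -11464*(-17648) = 202316672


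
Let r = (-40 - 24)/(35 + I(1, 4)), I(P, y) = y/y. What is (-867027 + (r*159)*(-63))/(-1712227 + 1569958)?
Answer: 283073/47423 ≈ 5.9691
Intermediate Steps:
I(P, y) = 1
r = -16/9 (r = (-40 - 24)/(35 + 1) = -64/36 = -64*1/36 = -16/9 ≈ -1.7778)
(-867027 + (r*159)*(-63))/(-1712227 + 1569958) = (-867027 - 16/9*159*(-63))/(-1712227 + 1569958) = (-867027 - 848/3*(-63))/(-142269) = (-867027 + 17808)*(-1/142269) = -849219*(-1/142269) = 283073/47423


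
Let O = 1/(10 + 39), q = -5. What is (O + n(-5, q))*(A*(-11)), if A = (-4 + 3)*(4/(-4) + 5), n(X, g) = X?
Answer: -10736/49 ≈ -219.10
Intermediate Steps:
O = 1/49 ≈ 0.020408
A = -4 (A = -(4*(-1/4) + 5) = -(-1 + 5) = -1*4 = -4)
(O + n(-5, q))*(A*(-11)) = (1/49 - 5)*(-4*(-11)) = -244/49*44 = -10736/49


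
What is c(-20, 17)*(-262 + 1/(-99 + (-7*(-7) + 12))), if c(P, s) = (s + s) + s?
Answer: -507807/38 ≈ -13363.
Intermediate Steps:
c(P, s) = 3*s (c(P, s) = 2*s + s = 3*s)
c(-20, 17)*(-262 + 1/(-99 + (-7*(-7) + 12))) = (3*17)*(-262 + 1/(-99 + (-7*(-7) + 12))) = 51*(-262 + 1/(-99 + (49 + 12))) = 51*(-262 + 1/(-99 + 61)) = 51*(-262 + 1/(-38)) = 51*(-262 - 1/38) = 51*(-9957/38) = -507807/38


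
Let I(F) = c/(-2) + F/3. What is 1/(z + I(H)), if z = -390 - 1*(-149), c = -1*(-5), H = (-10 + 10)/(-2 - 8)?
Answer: -2/487 ≈ -0.0041068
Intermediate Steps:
H = 0 (H = 0/(-10) = 0*(-⅒) = 0)
c = 5
z = -241 (z = -390 + 149 = -241)
I(F) = -5/2 + F/3 (I(F) = 5/(-2) + F/3 = 5*(-½) + F*(⅓) = -5/2 + F/3)
1/(z + I(H)) = 1/(-241 + (-5/2 + (⅓)*0)) = 1/(-241 + (-5/2 + 0)) = 1/(-241 - 5/2) = 1/(-487/2) = -2/487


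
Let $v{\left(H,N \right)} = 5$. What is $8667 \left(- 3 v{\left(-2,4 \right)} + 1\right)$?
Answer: $-121338$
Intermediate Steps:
$8667 \left(- 3 v{\left(-2,4 \right)} + 1\right) = 8667 \left(\left(-3\right) 5 + 1\right) = 8667 \left(-15 + 1\right) = 8667 \left(-14\right) = -121338$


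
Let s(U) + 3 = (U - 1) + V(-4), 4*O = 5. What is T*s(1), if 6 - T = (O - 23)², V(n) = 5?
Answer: -7473/8 ≈ -934.13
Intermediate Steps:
O = 5/4 (O = (¼)*5 = 5/4 ≈ 1.2500)
s(U) = 1 + U (s(U) = -3 + ((U - 1) + 5) = -3 + ((-1 + U) + 5) = -3 + (4 + U) = 1 + U)
T = -7473/16 (T = 6 - (5/4 - 23)² = 6 - (-87/4)² = 6 - 1*7569/16 = 6 - 7569/16 = -7473/16 ≈ -467.06)
T*s(1) = -7473*(1 + 1)/16 = -7473/16*2 = -7473/8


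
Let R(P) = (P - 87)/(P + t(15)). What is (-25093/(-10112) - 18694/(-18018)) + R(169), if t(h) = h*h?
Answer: 5145327725/1380500352 ≈ 3.7271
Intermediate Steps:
t(h) = h²
R(P) = (-87 + P)/(225 + P) (R(P) = (P - 87)/(P + 15²) = (-87 + P)/(P + 225) = (-87 + P)/(225 + P))
(-25093/(-10112) - 18694/(-18018)) + R(169) = (-25093/(-10112) - 18694/(-18018)) + (-87 + 169)/(225 + 169) = (-25093*(-1/10112) - 18694*(-1/18018)) + 82/394 = (25093/10112 + 719/693) + (1/394)*82 = 24659977/7007616 + 41/197 = 5145327725/1380500352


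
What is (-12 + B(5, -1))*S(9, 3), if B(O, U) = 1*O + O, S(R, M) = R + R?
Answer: -36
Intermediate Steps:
S(R, M) = 2*R
B(O, U) = 2*O (B(O, U) = O + O = 2*O)
(-12 + B(5, -1))*S(9, 3) = (-12 + 2*5)*(2*9) = (-12 + 10)*18 = -2*18 = -36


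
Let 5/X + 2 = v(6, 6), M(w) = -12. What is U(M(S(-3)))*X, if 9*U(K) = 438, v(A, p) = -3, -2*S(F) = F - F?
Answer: -146/3 ≈ -48.667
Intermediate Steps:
S(F) = 0 (S(F) = -(F - F)/2 = -½*0 = 0)
U(K) = 146/3 (U(K) = (⅑)*438 = 146/3)
X = -1 (X = 5/(-2 - 3) = 5/(-5) = 5*(-⅕) = -1)
U(M(S(-3)))*X = (146/3)*(-1) = -146/3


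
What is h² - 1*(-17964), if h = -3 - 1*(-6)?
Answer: 17973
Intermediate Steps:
h = 3 (h = -3 + 6 = 3)
h² - 1*(-17964) = 3² - 1*(-17964) = 9 + 17964 = 17973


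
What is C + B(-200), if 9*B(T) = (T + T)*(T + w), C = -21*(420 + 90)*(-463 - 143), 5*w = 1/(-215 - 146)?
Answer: 21115734820/3249 ≈ 6.4992e+6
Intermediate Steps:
w = -1/1805 (w = 1/(5*(-215 - 146)) = (⅕)/(-361) = (⅕)*(-1/361) = -1/1805 ≈ -0.00055402)
C = 6490260 (C = -10710*(-606) = -21*(-309060) = 6490260)
B(T) = 2*T*(-1/1805 + T)/9 (B(T) = ((T + T)*(T - 1/1805))/9 = ((2*T)*(-1/1805 + T))/9 = (2*T*(-1/1805 + T))/9 = 2*T*(-1/1805 + T)/9)
C + B(-200) = 6490260 + (2/16245)*(-200)*(-1 + 1805*(-200)) = 6490260 + (2/16245)*(-200)*(-1 - 361000) = 6490260 + (2/16245)*(-200)*(-361001) = 6490260 + 28880080/3249 = 21115734820/3249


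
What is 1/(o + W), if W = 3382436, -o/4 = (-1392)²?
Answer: -1/4368220 ≈ -2.2893e-7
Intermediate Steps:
o = -7750656 (o = -4*(-1392)² = -4*1937664 = -7750656)
1/(o + W) = 1/(-7750656 + 3382436) = 1/(-4368220) = -1/4368220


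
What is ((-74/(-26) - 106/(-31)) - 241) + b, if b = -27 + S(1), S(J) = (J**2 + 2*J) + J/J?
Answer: -103867/403 ≈ -257.73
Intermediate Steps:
S(J) = 1 + J**2 + 2*J (S(J) = (J**2 + 2*J) + 1 = 1 + J**2 + 2*J)
b = -23 (b = -27 + (1 + 1**2 + 2*1) = -27 + (1 + 1 + 2) = -27 + 4 = -23)
((-74/(-26) - 106/(-31)) - 241) + b = ((-74/(-26) - 106/(-31)) - 241) - 23 = ((-74*(-1/26) - 106*(-1/31)) - 241) - 23 = ((37/13 + 106/31) - 241) - 23 = (2525/403 - 241) - 23 = -94598/403 - 23 = -103867/403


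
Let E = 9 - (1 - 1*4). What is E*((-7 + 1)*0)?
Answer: 0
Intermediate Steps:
E = 12 (E = 9 - (1 - 4) = 9 - 1*(-3) = 9 + 3 = 12)
E*((-7 + 1)*0) = 12*((-7 + 1)*0) = 12*(-6*0) = 12*0 = 0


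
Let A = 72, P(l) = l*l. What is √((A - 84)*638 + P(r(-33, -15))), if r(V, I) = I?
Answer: I*√7431 ≈ 86.203*I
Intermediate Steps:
P(l) = l²
√((A - 84)*638 + P(r(-33, -15))) = √((72 - 84)*638 + (-15)²) = √(-12*638 + 225) = √(-7656 + 225) = √(-7431) = I*√7431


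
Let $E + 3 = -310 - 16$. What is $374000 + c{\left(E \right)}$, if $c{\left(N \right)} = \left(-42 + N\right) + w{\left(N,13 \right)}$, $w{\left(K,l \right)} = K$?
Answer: $373300$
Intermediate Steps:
$E = -329$ ($E = -3 - 326 = -329$)
$c{\left(N \right)} = -42 + 2 N$ ($c{\left(N \right)} = \left(-42 + N\right) + N = -42 + 2 N$)
$374000 + c{\left(E \right)} = 374000 + \left(-42 + 2 \left(-329\right)\right) = 374000 - 700 = 373300$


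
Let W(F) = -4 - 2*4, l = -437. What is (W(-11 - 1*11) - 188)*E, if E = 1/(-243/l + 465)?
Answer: -10925/25431 ≈ -0.42959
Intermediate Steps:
W(F) = -12 (W(F) = -4 - 8 = -12)
E = 437/203448 (E = 1/(-243/(-437) + 465) = 1/(-243*(-1/437) + 465) = 1/(243/437 + 465) = 1/(203448/437) = 437/203448 ≈ 0.0021480)
(W(-11 - 1*11) - 188)*E = (-12 - 188)*(437/203448) = -200*437/203448 = -10925/25431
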